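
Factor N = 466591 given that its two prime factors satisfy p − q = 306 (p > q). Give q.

Since p = q + 306, we have 466591 = q(q + 306), so q² + 306q − 466591 = 0.
Discriminant: 306² + 4·466591 = 93636 + 1866364 = 1960000; √1960000 = 1400.
q = (−306 + 1400)/2 = 547, and p = q + 306 = 853.
Check: 547 · 853 = 466591.

547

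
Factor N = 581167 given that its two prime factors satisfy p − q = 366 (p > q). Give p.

967

Since p = q + 366, we have 581167 = q(q + 366), so q² + 366q − 581167 = 0.
Discriminant: 366² + 4·581167 = 133956 + 2324668 = 2458624; √2458624 = 1568.
q = (−366 + 1568)/2 = 601, and p = q + 366 = 967.
Check: 601 · 967 = 581167.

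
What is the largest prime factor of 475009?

97

475009 = 59 · 8051
8051 = 83 · 97
97 is prime.
So 475009 = 59 · 83 · 97; the largest prime factor is 97.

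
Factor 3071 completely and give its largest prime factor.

3071 = 37 · 83
83 is prime.
So 3071 = 37 · 83; the largest prime factor is 83.

83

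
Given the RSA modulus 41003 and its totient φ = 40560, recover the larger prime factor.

φ(n) = (p−1)(q−1) = n − (p+q) + 1, so p + q = 41003 − 40560 + 1 = 444.
p and q are the roots of t² − 444t + 41003 = 0.
Discriminant: 444² − 4·41003 = 197136 − 164012 = 33124; √33124 = 182.
q = (444 − 182)/2 = 131, p = (444 + 182)/2 = 313.
Check: 131 · 313 = 41003.

313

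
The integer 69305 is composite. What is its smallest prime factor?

69305 is odd.
Digit sum 23, not divisible by 3.
Ends in 5: divisible by 5.

5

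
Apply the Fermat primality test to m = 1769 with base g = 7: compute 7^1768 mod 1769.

7^1 ≡ 7 (mod 1769)
7^2 ≡ 7^2 = 49 ≡ 49 (mod 1769)
7^4 ≡ 49^2 = 2401 ≡ 632 (mod 1769)
7^8 ≡ 632^2 = 399424 ≡ 1399 (mod 1769)
7^16 ≡ 1399^2 = 1957201 ≡ 687 (mod 1769)
7^32 ≡ 687^2 = 471969 ≡ 1415 (mod 1769)
7^64 ≡ 1415^2 = 2002225 ≡ 1486 (mod 1769)
7^128 ≡ 1486^2 = 2208196 ≡ 484 (mod 1769)
7^256 ≡ 484^2 = 234256 ≡ 748 (mod 1769)
7^512 ≡ 748^2 = 559504 ≡ 500 (mod 1769)
7^1024 ≡ 500^2 = 250000 ≡ 571 (mod 1769)
1768 = 1024 + 512 + 128 + 64 + 32 + 8 in binary powers of 2.
So 7^1768 ≡ 571 · 500 · 484 · 1486 · 1415 · 1399 ≡ 1154 (mod 1769).
Since 1154 ≠ 1, base 7 is a Fermat witness: 1769 is composite.

1154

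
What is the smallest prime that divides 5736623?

5736623 is odd.
Digit sum 32, not divisible by 3.
Ends in 3: not divisible by 5.
7: 5736623 = 7·819517 + 4
11: 5736623 = 11·521511 + 2
13: 5736623 = 13·441278 + 9
17: 5736623 = 17·337448 + 7
19: 5736623 = 19·301927 + 10
23: 5736623 = 23·249418 + 9
29: 5736623 = 29·197814 + 17
31: 5736623 = 31·185052 + 11
37: 5736623 = 37·155043 + 32
41: 5736623 = 41·139917 + 26
43: 5736623 = 43·133409 + 36
47: 5736623 = 47·122055 + 38
53: 5736623 = 53·108238 + 9
59: 5736623 = 59·97230 + 53
61: 5736623 = 61·94043

61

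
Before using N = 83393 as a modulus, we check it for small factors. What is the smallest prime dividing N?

83393 is odd.
Digit sum 26, not divisible by 3.
Ends in 3: not divisible by 5.
7: 83393 = 7·11913 + 2
11: 83393 = 11·7581 + 2
13: 83393 = 13·6414 + 11
17: 83393 = 17·4905 + 8
19: 83393 = 19·4389 + 2
23: 83393 = 23·3625 + 18
29: 83393 = 29·2875 + 18
31: 83393 = 31·2690 + 3
37: 83393 = 37·2253 + 32
41: 83393 = 41·2033 + 40
43: 83393 = 43·1939 + 16
47: 83393 = 47·1774 + 15
53: 83393 = 53·1573 + 24
59: 83393 = 59·1413 + 26
61: 83393 = 61·1367 + 6
67: 83393 = 67·1244 + 45
71: 83393 = 71·1174 + 39
73: 83393 = 73·1142 + 27
79: 83393 = 79·1055 + 48
83: 83393 = 83·1004 + 61
89: 83393 = 89·937

89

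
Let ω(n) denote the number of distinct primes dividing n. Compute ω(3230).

3230 = 2 · 1615
1615 = 5 · 323
323 = 17 · 19
3230 = 2 · 5 · 17 · 19, which has 4 distinct prime factors.

4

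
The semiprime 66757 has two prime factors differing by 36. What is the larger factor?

Since p = q + 36, we have 66757 = q(q + 36), so q² + 36q − 66757 = 0.
Discriminant: 36² + 4·66757 = 1296 + 267028 = 268324; √268324 = 518.
q = (−36 + 518)/2 = 241, and p = q + 36 = 277.
Check: 241 · 277 = 66757.

277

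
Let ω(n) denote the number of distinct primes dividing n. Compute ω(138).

138 = 2 · 69
69 = 3 · 23
138 = 2 · 3 · 23, which has 3 distinct prime factors.

3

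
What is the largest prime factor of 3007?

97

3007 = 31 · 97
97 is prime.
So 3007 = 31 · 97; the largest prime factor is 97.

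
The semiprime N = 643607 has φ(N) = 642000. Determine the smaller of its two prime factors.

751

φ(n) = (p−1)(q−1) = n − (p+q) + 1, so p + q = 643607 − 642000 + 1 = 1608.
p and q are the roots of t² − 1608t + 643607 = 0.
Discriminant: 1608² − 4·643607 = 2585664 − 2574428 = 11236; √11236 = 106.
q = (1608 − 106)/2 = 751, p = (1608 + 106)/2 = 857.
Check: 751 · 857 = 643607.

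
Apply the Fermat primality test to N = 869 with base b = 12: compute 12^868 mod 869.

166

12^1 ≡ 12 (mod 869)
12^2 ≡ 12^2 = 144 ≡ 144 (mod 869)
12^4 ≡ 144^2 = 20736 ≡ 749 (mod 869)
12^8 ≡ 749^2 = 561001 ≡ 496 (mod 869)
12^16 ≡ 496^2 = 246016 ≡ 89 (mod 869)
12^32 ≡ 89^2 = 7921 ≡ 100 (mod 869)
12^64 ≡ 100^2 = 10000 ≡ 441 (mod 869)
12^128 ≡ 441^2 = 194481 ≡ 694 (mod 869)
12^256 ≡ 694^2 = 481636 ≡ 210 (mod 869)
12^512 ≡ 210^2 = 44100 ≡ 650 (mod 869)
868 = 512 + 256 + 64 + 32 + 4 in binary powers of 2.
So 12^868 ≡ 650 · 210 · 441 · 100 · 749 ≡ 166 (mod 869).
Since 166 ≠ 1, base 12 is a Fermat witness: 869 is composite.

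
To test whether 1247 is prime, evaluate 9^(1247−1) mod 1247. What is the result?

552

9^1 ≡ 9 (mod 1247)
9^2 ≡ 9^2 = 81 ≡ 81 (mod 1247)
9^4 ≡ 81^2 = 6561 ≡ 326 (mod 1247)
9^8 ≡ 326^2 = 106276 ≡ 281 (mod 1247)
9^16 ≡ 281^2 = 78961 ≡ 400 (mod 1247)
9^32 ≡ 400^2 = 160000 ≡ 384 (mod 1247)
9^64 ≡ 384^2 = 147456 ≡ 310 (mod 1247)
9^128 ≡ 310^2 = 96100 ≡ 81 (mod 1247)
9^256 ≡ 81^2 = 6561 ≡ 326 (mod 1247)
9^512 ≡ 326^2 = 106276 ≡ 281 (mod 1247)
9^1024 ≡ 281^2 = 78961 ≡ 400 (mod 1247)
1246 = 1024 + 128 + 64 + 16 + 8 + 4 + 2 in binary powers of 2.
So 9^1246 ≡ 400 · 81 · 310 · 400 · 281 · 326 · 81 ≡ 552 (mod 1247).
Since 552 ≠ 1, base 9 is a Fermat witness: 1247 is composite.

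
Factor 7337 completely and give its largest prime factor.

29

7337 = 11 · 667
667 = 23 · 29
29 is prime.
So 7337 = 11 · 23 · 29; the largest prime factor is 29.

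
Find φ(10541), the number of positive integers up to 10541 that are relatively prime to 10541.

10332

Factor: 10541 = 83 · 127.
φ(10541) = (83−1) · (127−1) = 82 · 126 = 10332.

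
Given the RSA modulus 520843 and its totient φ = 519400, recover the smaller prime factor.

φ(n) = (p−1)(q−1) = n − (p+q) + 1, so p + q = 520843 − 519400 + 1 = 1444.
p and q are the roots of t² − 1444t + 520843 = 0.
Discriminant: 1444² − 4·520843 = 2085136 − 2083372 = 1764; √1764 = 42.
q = (1444 − 42)/2 = 701, p = (1444 + 42)/2 = 743.
Check: 701 · 743 = 520843.

701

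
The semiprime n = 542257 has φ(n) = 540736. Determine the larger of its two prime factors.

953

φ(n) = (p−1)(q−1) = n − (p+q) + 1, so p + q = 542257 − 540736 + 1 = 1522.
p and q are the roots of t² − 1522t + 542257 = 0.
Discriminant: 1522² − 4·542257 = 2316484 − 2169028 = 147456; √147456 = 384.
q = (1522 − 384)/2 = 569, p = (1522 + 384)/2 = 953.
Check: 569 · 953 = 542257.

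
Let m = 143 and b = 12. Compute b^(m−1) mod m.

12^1 ≡ 12 (mod 143)
12^2 ≡ 12^2 = 144 ≡ 1 (mod 143)
12^4 ≡ 1^2 = 1 ≡ 1 (mod 143)
12^8 ≡ 1^2 = 1 ≡ 1 (mod 143)
12^16 ≡ 1^2 = 1 ≡ 1 (mod 143)
12^32 ≡ 1^2 = 1 ≡ 1 (mod 143)
12^64 ≡ 1^2 = 1 ≡ 1 (mod 143)
12^128 ≡ 1^2 = 1 ≡ 1 (mod 143)
142 = 128 + 8 + 4 + 2 in binary powers of 2.
So 12^142 ≡ 1 · 1 · 1 · 1 ≡ 1 (mod 143).
Since the result is 1, base 12 gives no evidence that 143 is composite.

1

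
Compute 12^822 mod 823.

1

12^1 ≡ 12 (mod 823)
12^2 ≡ 12^2 = 144 ≡ 144 (mod 823)
12^4 ≡ 144^2 = 20736 ≡ 161 (mod 823)
12^8 ≡ 161^2 = 25921 ≡ 408 (mod 823)
12^16 ≡ 408^2 = 166464 ≡ 218 (mod 823)
12^32 ≡ 218^2 = 47524 ≡ 613 (mod 823)
12^64 ≡ 613^2 = 375769 ≡ 481 (mod 823)
12^128 ≡ 481^2 = 231361 ≡ 98 (mod 823)
12^256 ≡ 98^2 = 9604 ≡ 551 (mod 823)
12^512 ≡ 551^2 = 303601 ≡ 737 (mod 823)
822 = 512 + 256 + 32 + 16 + 4 + 2 in binary powers of 2.
So 12^822 ≡ 737 · 551 · 613 · 218 · 161 · 144 ≡ 1 (mod 823).
Since the result is 1, base 12 gives no evidence that 823 is composite.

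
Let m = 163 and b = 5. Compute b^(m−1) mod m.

5^1 ≡ 5 (mod 163)
5^2 ≡ 5^2 = 25 ≡ 25 (mod 163)
5^4 ≡ 25^2 = 625 ≡ 136 (mod 163)
5^8 ≡ 136^2 = 18496 ≡ 77 (mod 163)
5^16 ≡ 77^2 = 5929 ≡ 61 (mod 163)
5^32 ≡ 61^2 = 3721 ≡ 135 (mod 163)
5^64 ≡ 135^2 = 18225 ≡ 132 (mod 163)
5^128 ≡ 132^2 = 17424 ≡ 146 (mod 163)
162 = 128 + 32 + 2 in binary powers of 2.
So 5^162 ≡ 146 · 135 · 25 ≡ 1 (mod 163).
Since the result is 1, base 5 gives no evidence that 163 is composite.

1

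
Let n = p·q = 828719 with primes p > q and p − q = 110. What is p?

967

Since p = q + 110, we have 828719 = q(q + 110), so q² + 110q − 828719 = 0.
Discriminant: 110² + 4·828719 = 12100 + 3314876 = 3326976; √3326976 = 1824.
q = (−110 + 1824)/2 = 857, and p = q + 110 = 967.
Check: 857 · 967 = 828719.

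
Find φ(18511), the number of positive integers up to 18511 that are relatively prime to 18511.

18232

Factor: 18511 = 107 · 173.
φ(18511) = (107−1) · (173−1) = 106 · 172 = 18232.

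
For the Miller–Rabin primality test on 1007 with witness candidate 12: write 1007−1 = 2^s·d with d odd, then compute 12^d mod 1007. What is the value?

198

1007 − 1 = 1006 = 2^1 · 503, so d = 503.
12^1 ≡ 12 (mod 1007)
12^2 ≡ 12^2 = 144 ≡ 144 (mod 1007)
12^4 ≡ 144^2 = 20736 ≡ 596 (mod 1007)
12^8 ≡ 596^2 = 355216 ≡ 752 (mod 1007)
12^16 ≡ 752^2 = 565504 ≡ 577 (mod 1007)
12^32 ≡ 577^2 = 332929 ≡ 619 (mod 1007)
12^64 ≡ 619^2 = 383161 ≡ 501 (mod 1007)
12^128 ≡ 501^2 = 251001 ≡ 258 (mod 1007)
12^256 ≡ 258^2 = 66564 ≡ 102 (mod 1007)
503 = 256 + 128 + 64 + 32 + 16 + 4 + 2 + 1 in binary powers of 2.
So 12^503 ≡ 102 · 258 · 501 · 619 · 577 · 596 · 144 · 12 ≡ 198 (mod 1007).
Squaring chain: 198; never reaches −1, so base 12 is a Miller–Rabin witness that 1007 is composite.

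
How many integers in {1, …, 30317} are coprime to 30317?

Factor: 30317 = 7 · 61 · 71.
φ(30317) = (7−1) · (61−1) · (71−1) = 6 · 60 · 70 = 25200.

25200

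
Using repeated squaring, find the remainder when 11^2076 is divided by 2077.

11^1 ≡ 11 (mod 2077)
11^2 ≡ 11^2 = 121 ≡ 121 (mod 2077)
11^4 ≡ 121^2 = 14641 ≡ 102 (mod 2077)
11^8 ≡ 102^2 = 10404 ≡ 19 (mod 2077)
11^16 ≡ 19^2 = 361 ≡ 361 (mod 2077)
11^32 ≡ 361^2 = 130321 ≡ 1547 (mod 2077)
11^64 ≡ 1547^2 = 2393209 ≡ 505 (mod 2077)
11^128 ≡ 505^2 = 255025 ≡ 1631 (mod 2077)
11^256 ≡ 1631^2 = 2660161 ≡ 1601 (mod 2077)
11^512 ≡ 1601^2 = 2563201 ≡ 183 (mod 2077)
11^1024 ≡ 183^2 = 33489 ≡ 257 (mod 2077)
11^2048 ≡ 257^2 = 66049 ≡ 1662 (mod 2077)
2076 = 2048 + 16 + 8 + 4 in binary powers of 2.
So 11^2076 ≡ 1662 · 361 · 19 · 102 ≡ 283 (mod 2077).
Since 283 ≠ 1, base 11 is a Fermat witness: 2077 is composite.

283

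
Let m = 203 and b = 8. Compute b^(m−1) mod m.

71

8^1 ≡ 8 (mod 203)
8^2 ≡ 8^2 = 64 ≡ 64 (mod 203)
8^4 ≡ 64^2 = 4096 ≡ 36 (mod 203)
8^8 ≡ 36^2 = 1296 ≡ 78 (mod 203)
8^16 ≡ 78^2 = 6084 ≡ 197 (mod 203)
8^32 ≡ 197^2 = 38809 ≡ 36 (mod 203)
8^64 ≡ 36^2 = 1296 ≡ 78 (mod 203)
8^128 ≡ 78^2 = 6084 ≡ 197 (mod 203)
202 = 128 + 64 + 8 + 2 in binary powers of 2.
So 8^202 ≡ 197 · 78 · 78 · 64 ≡ 71 (mod 203).
Since 71 ≠ 1, base 8 is a Fermat witness: 203 is composite.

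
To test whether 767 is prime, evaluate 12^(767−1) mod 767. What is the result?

508

12^1 ≡ 12 (mod 767)
12^2 ≡ 12^2 = 144 ≡ 144 (mod 767)
12^4 ≡ 144^2 = 20736 ≡ 27 (mod 767)
12^8 ≡ 27^2 = 729 ≡ 729 (mod 767)
12^16 ≡ 729^2 = 531441 ≡ 677 (mod 767)
12^32 ≡ 677^2 = 458329 ≡ 430 (mod 767)
12^64 ≡ 430^2 = 184900 ≡ 53 (mod 767)
12^128 ≡ 53^2 = 2809 ≡ 508 (mod 767)
12^256 ≡ 508^2 = 258064 ≡ 352 (mod 767)
12^512 ≡ 352^2 = 123904 ≡ 417 (mod 767)
766 = 512 + 128 + 64 + 32 + 16 + 8 + 4 + 2 in binary powers of 2.
So 12^766 ≡ 417 · 508 · 53 · 430 · 677 · 729 · 27 · 144 ≡ 508 (mod 767).
Since 508 ≠ 1, base 12 is a Fermat witness: 767 is composite.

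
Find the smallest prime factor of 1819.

17

1819 is odd.
Digit sum 19, not divisible by 3.
Ends in 9: not divisible by 5.
7: 1819 = 7·259 + 6
11: 1819 = 11·165 + 4
13: 1819 = 13·139 + 12
17: 1819 = 17·107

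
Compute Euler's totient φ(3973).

Factor: 3973 = 29 · 137.
φ(3973) = (29−1) · (137−1) = 28 · 136 = 3808.

3808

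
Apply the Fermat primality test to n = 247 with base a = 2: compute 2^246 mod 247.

220

2^1 ≡ 2 (mod 247)
2^2 ≡ 2^2 = 4 ≡ 4 (mod 247)
2^4 ≡ 4^2 = 16 ≡ 16 (mod 247)
2^8 ≡ 16^2 = 256 ≡ 9 (mod 247)
2^16 ≡ 9^2 = 81 ≡ 81 (mod 247)
2^32 ≡ 81^2 = 6561 ≡ 139 (mod 247)
2^64 ≡ 139^2 = 19321 ≡ 55 (mod 247)
2^128 ≡ 55^2 = 3025 ≡ 61 (mod 247)
246 = 128 + 64 + 32 + 16 + 4 + 2 in binary powers of 2.
So 2^246 ≡ 61 · 55 · 139 · 81 · 16 · 4 ≡ 220 (mod 247).
Since 220 ≠ 1, base 2 is a Fermat witness: 247 is composite.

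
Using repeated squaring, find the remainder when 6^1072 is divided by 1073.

371

6^1 ≡ 6 (mod 1073)
6^2 ≡ 6^2 = 36 ≡ 36 (mod 1073)
6^4 ≡ 36^2 = 1296 ≡ 223 (mod 1073)
6^8 ≡ 223^2 = 49729 ≡ 371 (mod 1073)
6^16 ≡ 371^2 = 137641 ≡ 297 (mod 1073)
6^32 ≡ 297^2 = 88209 ≡ 223 (mod 1073)
6^64 ≡ 223^2 = 49729 ≡ 371 (mod 1073)
6^128 ≡ 371^2 = 137641 ≡ 297 (mod 1073)
6^256 ≡ 297^2 = 88209 ≡ 223 (mod 1073)
6^512 ≡ 223^2 = 49729 ≡ 371 (mod 1073)
6^1024 ≡ 371^2 = 137641 ≡ 297 (mod 1073)
1072 = 1024 + 32 + 16 in binary powers of 2.
So 6^1072 ≡ 297 · 223 · 297 ≡ 371 (mod 1073).
Since 371 ≠ 1, base 6 is a Fermat witness: 1073 is composite.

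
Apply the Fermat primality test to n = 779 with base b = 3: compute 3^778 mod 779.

214

3^1 ≡ 3 (mod 779)
3^2 ≡ 3^2 = 9 ≡ 9 (mod 779)
3^4 ≡ 9^2 = 81 ≡ 81 (mod 779)
3^8 ≡ 81^2 = 6561 ≡ 329 (mod 779)
3^16 ≡ 329^2 = 108241 ≡ 739 (mod 779)
3^32 ≡ 739^2 = 546121 ≡ 42 (mod 779)
3^64 ≡ 42^2 = 1764 ≡ 206 (mod 779)
3^128 ≡ 206^2 = 42436 ≡ 370 (mod 779)
3^256 ≡ 370^2 = 136900 ≡ 575 (mod 779)
3^512 ≡ 575^2 = 330625 ≡ 329 (mod 779)
778 = 512 + 256 + 8 + 2 in binary powers of 2.
So 3^778 ≡ 329 · 575 · 329 · 9 ≡ 214 (mod 779).
Since 214 ≠ 1, base 3 is a Fermat witness: 779 is composite.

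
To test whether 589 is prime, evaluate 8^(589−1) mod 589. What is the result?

8^1 ≡ 8 (mod 589)
8^2 ≡ 8^2 = 64 ≡ 64 (mod 589)
8^4 ≡ 64^2 = 4096 ≡ 562 (mod 589)
8^8 ≡ 562^2 = 315844 ≡ 140 (mod 589)
8^16 ≡ 140^2 = 19600 ≡ 163 (mod 589)
8^32 ≡ 163^2 = 26569 ≡ 64 (mod 589)
8^64 ≡ 64^2 = 4096 ≡ 562 (mod 589)
8^128 ≡ 562^2 = 315844 ≡ 140 (mod 589)
8^256 ≡ 140^2 = 19600 ≡ 163 (mod 589)
8^512 ≡ 163^2 = 26569 ≡ 64 (mod 589)
588 = 512 + 64 + 8 + 4 in binary powers of 2.
So 8^588 ≡ 64 · 562 · 140 · 562 ≡ 419 (mod 589).
Since 419 ≠ 1, base 8 is a Fermat witness: 589 is composite.

419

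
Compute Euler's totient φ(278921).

261360

Factor: 278921 = 23 · 67 · 181.
φ(278921) = (23−1) · (67−1) · (181−1) = 22 · 66 · 180 = 261360.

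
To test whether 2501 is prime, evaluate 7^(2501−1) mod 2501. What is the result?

1721

7^1 ≡ 7 (mod 2501)
7^2 ≡ 7^2 = 49 ≡ 49 (mod 2501)
7^4 ≡ 49^2 = 2401 ≡ 2401 (mod 2501)
7^8 ≡ 2401^2 = 5764801 ≡ 2497 (mod 2501)
7^16 ≡ 2497^2 = 6235009 ≡ 16 (mod 2501)
7^32 ≡ 16^2 = 256 ≡ 256 (mod 2501)
7^64 ≡ 256^2 = 65536 ≡ 510 (mod 2501)
7^128 ≡ 510^2 = 260100 ≡ 2497 (mod 2501)
7^256 ≡ 2497^2 = 6235009 ≡ 16 (mod 2501)
7^512 ≡ 16^2 = 256 ≡ 256 (mod 2501)
7^1024 ≡ 256^2 = 65536 ≡ 510 (mod 2501)
7^2048 ≡ 510^2 = 260100 ≡ 2497 (mod 2501)
2500 = 2048 + 256 + 128 + 64 + 4 in binary powers of 2.
So 7^2500 ≡ 2497 · 16 · 2497 · 510 · 2401 ≡ 1721 (mod 2501).
Since 1721 ≠ 1, base 7 is a Fermat witness: 2501 is composite.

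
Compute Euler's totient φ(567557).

543312

Factor: 567557 = 43 · 67 · 197.
φ(567557) = (43−1) · (67−1) · (197−1) = 42 · 66 · 196 = 543312.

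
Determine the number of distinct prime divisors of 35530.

35530 = 2 · 17765
17765 = 5 · 3553
3553 = 11 · 323
323 = 17 · 19
35530 = 2 · 5 · 11 · 17 · 19, which has 5 distinct prime factors.

5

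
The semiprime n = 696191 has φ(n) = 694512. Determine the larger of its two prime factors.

937

φ(n) = (p−1)(q−1) = n − (p+q) + 1, so p + q = 696191 − 694512 + 1 = 1680.
p and q are the roots of t² − 1680t + 696191 = 0.
Discriminant: 1680² − 4·696191 = 2822400 − 2784764 = 37636; √37636 = 194.
q = (1680 − 194)/2 = 743, p = (1680 + 194)/2 = 937.
Check: 743 · 937 = 696191.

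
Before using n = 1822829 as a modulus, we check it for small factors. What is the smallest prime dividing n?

53

1822829 is odd.
Digit sum 32, not divisible by 3.
Ends in 9: not divisible by 5.
7: 1822829 = 7·260404 + 1
11: 1822829 = 11·165711 + 8
13: 1822829 = 13·140217 + 8
17: 1822829 = 17·107225 + 4
19: 1822829 = 19·95938 + 7
23: 1822829 = 23·79253 + 10
29: 1822829 = 29·62856 + 5
31: 1822829 = 31·58800 + 29
37: 1822829 = 37·49265 + 24
41: 1822829 = 41·44459 + 10
43: 1822829 = 43·42391 + 16
47: 1822829 = 47·38783 + 28
53: 1822829 = 53·34393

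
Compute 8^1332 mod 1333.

8^1 ≡ 8 (mod 1333)
8^2 ≡ 8^2 = 64 ≡ 64 (mod 1333)
8^4 ≡ 64^2 = 4096 ≡ 97 (mod 1333)
8^8 ≡ 97^2 = 9409 ≡ 78 (mod 1333)
8^16 ≡ 78^2 = 6084 ≡ 752 (mod 1333)
8^32 ≡ 752^2 = 565504 ≡ 312 (mod 1333)
8^64 ≡ 312^2 = 97344 ≡ 35 (mod 1333)
8^128 ≡ 35^2 = 1225 ≡ 1225 (mod 1333)
8^256 ≡ 1225^2 = 1500625 ≡ 1000 (mod 1333)
8^512 ≡ 1000^2 = 1000000 ≡ 250 (mod 1333)
8^1024 ≡ 250^2 = 62500 ≡ 1182 (mod 1333)
1332 = 1024 + 256 + 32 + 16 + 4 in binary powers of 2.
So 8^1332 ≡ 1182 · 1000 · 312 · 752 · 97 ≡ 64 (mod 1333).
Since 64 ≠ 1, base 8 is a Fermat witness: 1333 is composite.

64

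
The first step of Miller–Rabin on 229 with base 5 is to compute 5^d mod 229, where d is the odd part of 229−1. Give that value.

228

229 − 1 = 228 = 2^2 · 57, so d = 57.
5^1 ≡ 5 (mod 229)
5^2 ≡ 5^2 = 25 ≡ 25 (mod 229)
5^4 ≡ 25^2 = 625 ≡ 167 (mod 229)
5^8 ≡ 167^2 = 27889 ≡ 180 (mod 229)
5^16 ≡ 180^2 = 32400 ≡ 111 (mod 229)
5^32 ≡ 111^2 = 12321 ≡ 184 (mod 229)
57 = 32 + 16 + 8 + 1 in binary powers of 2.
So 5^57 ≡ 184 · 111 · 180 · 5 ≡ 228 (mod 229).
Since 5^d ≡ 228 (mod 229), base 5 does not prove 229 composite.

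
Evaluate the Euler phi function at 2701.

2592

Factor: 2701 = 37 · 73.
φ(2701) = (37−1) · (73−1) = 36 · 72 = 2592.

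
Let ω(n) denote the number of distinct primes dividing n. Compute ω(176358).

6

176358 = 2 · 88179
88179 = 3 · 29393
29393 = 7 · 4199
4199 = 13 · 323
323 = 17 · 19
176358 = 2 · 3 · 7 · 13 · 17 · 19, which has 6 distinct prime factors.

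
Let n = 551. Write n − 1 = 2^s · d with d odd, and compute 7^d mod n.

49

551 − 1 = 550 = 2^1 · 275, so d = 275.
7^1 ≡ 7 (mod 551)
7^2 ≡ 7^2 = 49 ≡ 49 (mod 551)
7^4 ≡ 49^2 = 2401 ≡ 197 (mod 551)
7^8 ≡ 197^2 = 38809 ≡ 239 (mod 551)
7^16 ≡ 239^2 = 57121 ≡ 368 (mod 551)
7^32 ≡ 368^2 = 135424 ≡ 429 (mod 551)
7^64 ≡ 429^2 = 184041 ≡ 7 (mod 551)
7^128 ≡ 7^2 = 49 ≡ 49 (mod 551)
7^256 ≡ 49^2 = 2401 ≡ 197 (mod 551)
275 = 256 + 16 + 2 + 1 in binary powers of 2.
So 7^275 ≡ 197 · 368 · 49 · 7 ≡ 49 (mod 551).
Squaring chain: 49; never reaches −1, so base 7 is a Miller–Rabin witness that 551 is composite.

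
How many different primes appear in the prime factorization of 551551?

551551 = 7 · 78793
78793 = 11 · 7163
7163 = 13 · 551
551 = 19 · 29
551551 = 7 · 11 · 13 · 19 · 29, which has 5 distinct prime factors.

5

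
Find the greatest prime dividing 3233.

3233 = 53 · 61
61 is prime.
So 3233 = 53 · 61; the largest prime factor is 61.

61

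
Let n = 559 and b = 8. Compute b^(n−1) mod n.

8^1 ≡ 8 (mod 559)
8^2 ≡ 8^2 = 64 ≡ 64 (mod 559)
8^4 ≡ 64^2 = 4096 ≡ 183 (mod 559)
8^8 ≡ 183^2 = 33489 ≡ 508 (mod 559)
8^16 ≡ 508^2 = 258064 ≡ 365 (mod 559)
8^32 ≡ 365^2 = 133225 ≡ 183 (mod 559)
8^64 ≡ 183^2 = 33489 ≡ 508 (mod 559)
8^128 ≡ 508^2 = 258064 ≡ 365 (mod 559)
8^256 ≡ 365^2 = 133225 ≡ 183 (mod 559)
8^512 ≡ 183^2 = 33489 ≡ 508 (mod 559)
558 = 512 + 32 + 8 + 4 + 2 in binary powers of 2.
So 8^558 ≡ 508 · 183 · 508 · 183 · 64 ≡ 428 (mod 559).
Since 428 ≠ 1, base 8 is a Fermat witness: 559 is composite.

428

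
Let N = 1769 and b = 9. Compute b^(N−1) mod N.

9^1 ≡ 9 (mod 1769)
9^2 ≡ 9^2 = 81 ≡ 81 (mod 1769)
9^4 ≡ 81^2 = 6561 ≡ 1254 (mod 1769)
9^8 ≡ 1254^2 = 1572516 ≡ 1644 (mod 1769)
9^16 ≡ 1644^2 = 2702736 ≡ 1473 (mod 1769)
9^32 ≡ 1473^2 = 2169729 ≡ 935 (mod 1769)
9^64 ≡ 935^2 = 874225 ≡ 339 (mod 1769)
9^128 ≡ 339^2 = 114921 ≡ 1705 (mod 1769)
9^256 ≡ 1705^2 = 2907025 ≡ 558 (mod 1769)
9^512 ≡ 558^2 = 311364 ≡ 20 (mod 1769)
9^1024 ≡ 20^2 = 400 ≡ 400 (mod 1769)
1768 = 1024 + 512 + 128 + 64 + 32 + 8 in binary powers of 2.
So 9^1768 ≡ 400 · 20 · 1705 · 339 · 935 · 1644 ≡ 790 (mod 1769).
Since 790 ≠ 1, base 9 is a Fermat witness: 1769 is composite.

790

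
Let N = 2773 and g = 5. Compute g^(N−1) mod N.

5^1 ≡ 5 (mod 2773)
5^2 ≡ 5^2 = 25 ≡ 25 (mod 2773)
5^4 ≡ 25^2 = 625 ≡ 625 (mod 2773)
5^8 ≡ 625^2 = 390625 ≡ 2405 (mod 2773)
5^16 ≡ 2405^2 = 5784025 ≡ 2320 (mod 2773)
5^32 ≡ 2320^2 = 5382400 ≡ 7 (mod 2773)
5^64 ≡ 7^2 = 49 ≡ 49 (mod 2773)
5^128 ≡ 49^2 = 2401 ≡ 2401 (mod 2773)
5^256 ≡ 2401^2 = 5764801 ≡ 2507 (mod 2773)
5^512 ≡ 2507^2 = 6285049 ≡ 1431 (mod 2773)
5^1024 ≡ 1431^2 = 2047761 ≡ 1287 (mod 2773)
5^2048 ≡ 1287^2 = 1656369 ≡ 888 (mod 2773)
2772 = 2048 + 512 + 128 + 64 + 16 + 4 in binary powers of 2.
So 5^2772 ≡ 888 · 1431 · 2401 · 49 · 2320 · 625 ≡ 1334 (mod 2773).
Since 1334 ≠ 1, base 5 is a Fermat witness: 2773 is composite.

1334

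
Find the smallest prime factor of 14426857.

14426857 is odd.
Digit sum 37, not divisible by 3.
Ends in 7: not divisible by 5.
7: 14426857 = 7·2060979 + 4
11: 14426857 = 11·1311532 + 5
13: 14426857 = 13·1109758 + 3
17: 14426857 = 17·848638 + 11
19: 14426857 = 19·759308 + 5
23: 14426857 = 23·627254 + 15
29: 14426857 = 29·497477 + 24
31: 14426857 = 31·465382 + 15
37: 14426857 = 37·389915 + 2
41: 14426857 = 41·351874 + 23
43: 14426857 = 43·335508 + 13
47: 14426857 = 47·306954 + 19
53: 14426857 = 53·272204 + 45
59: 14426857 = 59·244523

59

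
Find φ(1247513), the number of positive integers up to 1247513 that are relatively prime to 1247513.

Factor: 1247513 = 89 · 107 · 131.
φ(1247513) = (89−1) · (107−1) · (131−1) = 88 · 106 · 130 = 1212640.

1212640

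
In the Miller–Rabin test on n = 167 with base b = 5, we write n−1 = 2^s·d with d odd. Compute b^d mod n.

167 − 1 = 166 = 2^1 · 83, so d = 83.
5^1 ≡ 5 (mod 167)
5^2 ≡ 5^2 = 25 ≡ 25 (mod 167)
5^4 ≡ 25^2 = 625 ≡ 124 (mod 167)
5^8 ≡ 124^2 = 15376 ≡ 12 (mod 167)
5^16 ≡ 12^2 = 144 ≡ 144 (mod 167)
5^32 ≡ 144^2 = 20736 ≡ 28 (mod 167)
5^64 ≡ 28^2 = 784 ≡ 116 (mod 167)
83 = 64 + 16 + 2 + 1 in binary powers of 2.
So 5^83 ≡ 116 · 144 · 25 · 5 ≡ 166 (mod 167).
Since 5^d ≡ 166 (mod 167), base 5 does not prove 167 composite.

166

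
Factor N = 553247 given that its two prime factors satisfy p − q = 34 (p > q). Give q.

727

Since p = q + 34, we have 553247 = q(q + 34), so q² + 34q − 553247 = 0.
Discriminant: 34² + 4·553247 = 1156 + 2212988 = 2214144; √2214144 = 1488.
q = (−34 + 1488)/2 = 727, and p = q + 34 = 761.
Check: 727 · 761 = 553247.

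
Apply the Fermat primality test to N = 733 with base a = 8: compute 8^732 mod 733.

1

8^1 ≡ 8 (mod 733)
8^2 ≡ 8^2 = 64 ≡ 64 (mod 733)
8^4 ≡ 64^2 = 4096 ≡ 431 (mod 733)
8^8 ≡ 431^2 = 185761 ≡ 312 (mod 733)
8^16 ≡ 312^2 = 97344 ≡ 588 (mod 733)
8^32 ≡ 588^2 = 345744 ≡ 501 (mod 733)
8^64 ≡ 501^2 = 251001 ≡ 315 (mod 733)
8^128 ≡ 315^2 = 99225 ≡ 270 (mod 733)
8^256 ≡ 270^2 = 72900 ≡ 333 (mod 733)
8^512 ≡ 333^2 = 110889 ≡ 206 (mod 733)
732 = 512 + 128 + 64 + 16 + 8 + 4 in binary powers of 2.
So 8^732 ≡ 206 · 270 · 315 · 588 · 312 · 431 ≡ 1 (mod 733).
Since the result is 1, base 8 gives no evidence that 733 is composite.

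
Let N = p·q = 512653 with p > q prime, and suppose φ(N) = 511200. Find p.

φ(n) = (p−1)(q−1) = n − (p+q) + 1, so p + q = 512653 − 511200 + 1 = 1454.
p and q are the roots of t² − 1454t + 512653 = 0.
Discriminant: 1454² − 4·512653 = 2114116 − 2050612 = 63504; √63504 = 252.
q = (1454 − 252)/2 = 601, p = (1454 + 252)/2 = 853.
Check: 601 · 853 = 512653.

853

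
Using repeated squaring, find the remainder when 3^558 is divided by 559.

391

3^1 ≡ 3 (mod 559)
3^2 ≡ 3^2 = 9 ≡ 9 (mod 559)
3^4 ≡ 9^2 = 81 ≡ 81 (mod 559)
3^8 ≡ 81^2 = 6561 ≡ 412 (mod 559)
3^16 ≡ 412^2 = 169744 ≡ 367 (mod 559)
3^32 ≡ 367^2 = 134689 ≡ 529 (mod 559)
3^64 ≡ 529^2 = 279841 ≡ 341 (mod 559)
3^128 ≡ 341^2 = 116281 ≡ 9 (mod 559)
3^256 ≡ 9^2 = 81 ≡ 81 (mod 559)
3^512 ≡ 81^2 = 6561 ≡ 412 (mod 559)
558 = 512 + 32 + 8 + 4 + 2 in binary powers of 2.
So 3^558 ≡ 412 · 529 · 412 · 81 · 9 ≡ 391 (mod 559).
Since 391 ≠ 1, base 3 is a Fermat witness: 559 is composite.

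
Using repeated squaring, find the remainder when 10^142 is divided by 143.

10^1 ≡ 10 (mod 143)
10^2 ≡ 10^2 = 100 ≡ 100 (mod 143)
10^4 ≡ 100^2 = 10000 ≡ 133 (mod 143)
10^8 ≡ 133^2 = 17689 ≡ 100 (mod 143)
10^16 ≡ 100^2 = 10000 ≡ 133 (mod 143)
10^32 ≡ 133^2 = 17689 ≡ 100 (mod 143)
10^64 ≡ 100^2 = 10000 ≡ 133 (mod 143)
10^128 ≡ 133^2 = 17689 ≡ 100 (mod 143)
142 = 128 + 8 + 4 + 2 in binary powers of 2.
So 10^142 ≡ 100 · 100 · 133 · 100 ≡ 133 (mod 143).
Since 133 ≠ 1, base 10 is a Fermat witness: 143 is composite.

133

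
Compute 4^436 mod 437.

123

4^1 ≡ 4 (mod 437)
4^2 ≡ 4^2 = 16 ≡ 16 (mod 437)
4^4 ≡ 16^2 = 256 ≡ 256 (mod 437)
4^8 ≡ 256^2 = 65536 ≡ 423 (mod 437)
4^16 ≡ 423^2 = 178929 ≡ 196 (mod 437)
4^32 ≡ 196^2 = 38416 ≡ 397 (mod 437)
4^64 ≡ 397^2 = 157609 ≡ 289 (mod 437)
4^128 ≡ 289^2 = 83521 ≡ 54 (mod 437)
4^256 ≡ 54^2 = 2916 ≡ 294 (mod 437)
436 = 256 + 128 + 32 + 16 + 4 in binary powers of 2.
So 4^436 ≡ 294 · 54 · 397 · 196 · 256 ≡ 123 (mod 437).
Since 123 ≠ 1, base 4 is a Fermat witness: 437 is composite.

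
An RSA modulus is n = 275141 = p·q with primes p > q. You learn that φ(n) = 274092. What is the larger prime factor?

547

φ(n) = (p−1)(q−1) = n − (p+q) + 1, so p + q = 275141 − 274092 + 1 = 1050.
p and q are the roots of t² − 1050t + 275141 = 0.
Discriminant: 1050² − 4·275141 = 1102500 − 1100564 = 1936; √1936 = 44.
q = (1050 − 44)/2 = 503, p = (1050 + 44)/2 = 547.
Check: 503 · 547 = 275141.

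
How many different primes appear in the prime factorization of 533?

533 = 13 · 41
533 = 13 · 41, which has 2 distinct prime factors.

2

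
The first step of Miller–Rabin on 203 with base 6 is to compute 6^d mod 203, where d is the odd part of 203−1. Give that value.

13

203 − 1 = 202 = 2^1 · 101, so d = 101.
6^1 ≡ 6 (mod 203)
6^2 ≡ 6^2 = 36 ≡ 36 (mod 203)
6^4 ≡ 36^2 = 1296 ≡ 78 (mod 203)
6^8 ≡ 78^2 = 6084 ≡ 197 (mod 203)
6^16 ≡ 197^2 = 38809 ≡ 36 (mod 203)
6^32 ≡ 36^2 = 1296 ≡ 78 (mod 203)
6^64 ≡ 78^2 = 6084 ≡ 197 (mod 203)
101 = 64 + 32 + 4 + 1 in binary powers of 2.
So 6^101 ≡ 197 · 78 · 78 · 6 ≡ 13 (mod 203).
Squaring chain: 13; never reaches −1, so base 6 is a Miller–Rabin witness that 203 is composite.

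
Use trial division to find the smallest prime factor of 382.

382 is even: 2 divides it.

2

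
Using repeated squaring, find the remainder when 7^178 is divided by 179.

7^1 ≡ 7 (mod 179)
7^2 ≡ 7^2 = 49 ≡ 49 (mod 179)
7^4 ≡ 49^2 = 2401 ≡ 74 (mod 179)
7^8 ≡ 74^2 = 5476 ≡ 106 (mod 179)
7^16 ≡ 106^2 = 11236 ≡ 138 (mod 179)
7^32 ≡ 138^2 = 19044 ≡ 70 (mod 179)
7^64 ≡ 70^2 = 4900 ≡ 67 (mod 179)
7^128 ≡ 67^2 = 4489 ≡ 14 (mod 179)
178 = 128 + 32 + 16 + 2 in binary powers of 2.
So 7^178 ≡ 14 · 70 · 138 · 49 ≡ 1 (mod 179).
Since the result is 1, base 7 gives no evidence that 179 is composite.

1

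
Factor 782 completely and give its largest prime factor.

23

782 = 2 · 391
391 = 17 · 23
23 is prime.
So 782 = 2 · 17 · 23; the largest prime factor is 23.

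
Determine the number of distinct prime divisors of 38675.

4

38675 = 5^2 · 1547
1547 = 7 · 221
221 = 13 · 17
38675 = 5^2 · 7 · 13 · 17, which has 4 distinct prime factors.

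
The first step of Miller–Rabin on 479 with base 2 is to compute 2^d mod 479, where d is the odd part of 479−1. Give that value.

479 − 1 = 478 = 2^1 · 239, so d = 239.
2^1 ≡ 2 (mod 479)
2^2 ≡ 2^2 = 4 ≡ 4 (mod 479)
2^4 ≡ 4^2 = 16 ≡ 16 (mod 479)
2^8 ≡ 16^2 = 256 ≡ 256 (mod 479)
2^16 ≡ 256^2 = 65536 ≡ 392 (mod 479)
2^32 ≡ 392^2 = 153664 ≡ 384 (mod 479)
2^64 ≡ 384^2 = 147456 ≡ 403 (mod 479)
2^128 ≡ 403^2 = 162409 ≡ 28 (mod 479)
239 = 128 + 64 + 32 + 8 + 4 + 2 + 1 in binary powers of 2.
So 2^239 ≡ 28 · 403 · 384 · 256 · 16 · 4 · 2 ≡ 1 (mod 479).
Since 2^d ≡ 1 (mod 479), base 2 does not prove 479 composite.

1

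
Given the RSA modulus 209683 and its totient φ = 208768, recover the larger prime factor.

φ(n) = (p−1)(q−1) = n − (p+q) + 1, so p + q = 209683 − 208768 + 1 = 916.
p and q are the roots of t² − 916t + 209683 = 0.
Discriminant: 916² − 4·209683 = 839056 − 838732 = 324; √324 = 18.
q = (916 − 18)/2 = 449, p = (916 + 18)/2 = 467.
Check: 449 · 467 = 209683.

467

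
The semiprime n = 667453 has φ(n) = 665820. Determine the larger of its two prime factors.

φ(n) = (p−1)(q−1) = n − (p+q) + 1, so p + q = 667453 − 665820 + 1 = 1634.
p and q are the roots of t² − 1634t + 667453 = 0.
Discriminant: 1634² − 4·667453 = 2669956 − 2669812 = 144; √144 = 12.
q = (1634 − 12)/2 = 811, p = (1634 + 12)/2 = 823.
Check: 811 · 823 = 667453.

823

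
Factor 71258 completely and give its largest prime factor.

79

71258 = 2 · 35629
35629 = 11 · 3239
3239 = 41 · 79
79 is prime.
So 71258 = 2 · 11 · 41 · 79; the largest prime factor is 79.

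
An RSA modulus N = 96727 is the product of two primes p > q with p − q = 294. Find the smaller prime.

Since p = q + 294, we have 96727 = q(q + 294), so q² + 294q − 96727 = 0.
Discriminant: 294² + 4·96727 = 86436 + 386908 = 473344; √473344 = 688.
q = (−294 + 688)/2 = 197, and p = q + 294 = 491.
Check: 197 · 491 = 96727.

197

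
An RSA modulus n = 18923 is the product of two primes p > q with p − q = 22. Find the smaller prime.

127

Since p = q + 22, we have 18923 = q(q + 22), so q² + 22q − 18923 = 0.
Discriminant: 22² + 4·18923 = 484 + 75692 = 76176; √76176 = 276.
q = (−22 + 276)/2 = 127, and p = q + 22 = 149.
Check: 127 · 149 = 18923.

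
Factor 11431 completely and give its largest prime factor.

11431 = 7 · 1633
1633 = 23 · 71
71 is prime.
So 11431 = 7 · 23 · 71; the largest prime factor is 71.

71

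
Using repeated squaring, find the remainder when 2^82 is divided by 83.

2^1 ≡ 2 (mod 83)
2^2 ≡ 2^2 = 4 ≡ 4 (mod 83)
2^4 ≡ 4^2 = 16 ≡ 16 (mod 83)
2^8 ≡ 16^2 = 256 ≡ 7 (mod 83)
2^16 ≡ 7^2 = 49 ≡ 49 (mod 83)
2^32 ≡ 49^2 = 2401 ≡ 77 (mod 83)
2^64 ≡ 77^2 = 5929 ≡ 36 (mod 83)
82 = 64 + 16 + 2 in binary powers of 2.
So 2^82 ≡ 36 · 49 · 4 ≡ 1 (mod 83).
Since the result is 1, base 2 gives no evidence that 83 is composite.

1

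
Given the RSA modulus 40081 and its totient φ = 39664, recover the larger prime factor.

269

φ(n) = (p−1)(q−1) = n − (p+q) + 1, so p + q = 40081 − 39664 + 1 = 418.
p and q are the roots of t² − 418t + 40081 = 0.
Discriminant: 418² − 4·40081 = 174724 − 160324 = 14400; √14400 = 120.
q = (418 − 120)/2 = 149, p = (418 + 120)/2 = 269.
Check: 149 · 269 = 40081.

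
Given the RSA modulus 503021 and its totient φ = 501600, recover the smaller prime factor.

661

φ(n) = (p−1)(q−1) = n − (p+q) + 1, so p + q = 503021 − 501600 + 1 = 1422.
p and q are the roots of t² − 1422t + 503021 = 0.
Discriminant: 1422² − 4·503021 = 2022084 − 2012084 = 10000; √10000 = 100.
q = (1422 − 100)/2 = 661, p = (1422 + 100)/2 = 761.
Check: 661 · 761 = 503021.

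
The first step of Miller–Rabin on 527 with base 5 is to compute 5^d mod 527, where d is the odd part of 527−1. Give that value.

527 − 1 = 526 = 2^1 · 263, so d = 263.
5^1 ≡ 5 (mod 527)
5^2 ≡ 5^2 = 25 ≡ 25 (mod 527)
5^4 ≡ 25^2 = 625 ≡ 98 (mod 527)
5^8 ≡ 98^2 = 9604 ≡ 118 (mod 527)
5^16 ≡ 118^2 = 13924 ≡ 222 (mod 527)
5^32 ≡ 222^2 = 49284 ≡ 273 (mod 527)
5^64 ≡ 273^2 = 74529 ≡ 222 (mod 527)
5^128 ≡ 222^2 = 49284 ≡ 273 (mod 527)
5^256 ≡ 273^2 = 74529 ≡ 222 (mod 527)
263 = 256 + 4 + 2 + 1 in binary powers of 2.
So 5^263 ≡ 222 · 98 · 25 · 5 ≡ 180 (mod 527).
Squaring chain: 180; never reaches −1, so base 5 is a Miller–Rabin witness that 527 is composite.

180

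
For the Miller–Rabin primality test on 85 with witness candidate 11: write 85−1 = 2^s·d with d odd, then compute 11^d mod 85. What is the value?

61

85 − 1 = 84 = 2^2 · 21, so d = 21.
11^1 ≡ 11 (mod 85)
11^2 ≡ 11^2 = 121 ≡ 36 (mod 85)
11^4 ≡ 36^2 = 1296 ≡ 21 (mod 85)
11^8 ≡ 21^2 = 441 ≡ 16 (mod 85)
11^16 ≡ 16^2 = 256 ≡ 1 (mod 85)
21 = 16 + 4 + 1 in binary powers of 2.
So 11^21 ≡ 1 · 21 · 11 ≡ 61 (mod 85).
Squaring chain: 61 → 66; never reaches −1, so base 11 is a Miller–Rabin witness that 85 is composite.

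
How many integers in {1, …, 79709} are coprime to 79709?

66816

Factor: 79709 = 7 · 59 · 193.
φ(79709) = (7−1) · (59−1) · (193−1) = 6 · 58 · 192 = 66816.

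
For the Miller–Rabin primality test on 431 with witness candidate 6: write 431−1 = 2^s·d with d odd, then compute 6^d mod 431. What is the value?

431 − 1 = 430 = 2^1 · 215, so d = 215.
6^1 ≡ 6 (mod 431)
6^2 ≡ 6^2 = 36 ≡ 36 (mod 431)
6^4 ≡ 36^2 = 1296 ≡ 3 (mod 431)
6^8 ≡ 3^2 = 9 ≡ 9 (mod 431)
6^16 ≡ 9^2 = 81 ≡ 81 (mod 431)
6^32 ≡ 81^2 = 6561 ≡ 96 (mod 431)
6^64 ≡ 96^2 = 9216 ≡ 165 (mod 431)
6^128 ≡ 165^2 = 27225 ≡ 72 (mod 431)
215 = 128 + 64 + 16 + 4 + 2 + 1 in binary powers of 2.
So 6^215 ≡ 72 · 165 · 81 · 3 · 36 · 6 ≡ 1 (mod 431).
Since 6^d ≡ 1 (mod 431), base 6 does not prove 431 composite.

1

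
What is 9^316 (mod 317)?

9^1 ≡ 9 (mod 317)
9^2 ≡ 9^2 = 81 ≡ 81 (mod 317)
9^4 ≡ 81^2 = 6561 ≡ 221 (mod 317)
9^8 ≡ 221^2 = 48841 ≡ 23 (mod 317)
9^16 ≡ 23^2 = 529 ≡ 212 (mod 317)
9^32 ≡ 212^2 = 44944 ≡ 247 (mod 317)
9^64 ≡ 247^2 = 61009 ≡ 145 (mod 317)
9^128 ≡ 145^2 = 21025 ≡ 103 (mod 317)
9^256 ≡ 103^2 = 10609 ≡ 148 (mod 317)
316 = 256 + 32 + 16 + 8 + 4 in binary powers of 2.
So 9^316 ≡ 148 · 247 · 212 · 23 · 221 ≡ 1 (mod 317).
Since the result is 1, base 9 gives no evidence that 317 is composite.

1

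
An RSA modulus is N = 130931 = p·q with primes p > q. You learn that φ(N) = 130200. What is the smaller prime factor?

φ(n) = (p−1)(q−1) = n − (p+q) + 1, so p + q = 130931 − 130200 + 1 = 732.
p and q are the roots of t² − 732t + 130931 = 0.
Discriminant: 732² − 4·130931 = 535824 − 523724 = 12100; √12100 = 110.
q = (732 − 110)/2 = 311, p = (732 + 110)/2 = 421.
Check: 311 · 421 = 130931.

311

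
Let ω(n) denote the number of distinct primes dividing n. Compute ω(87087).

87087 = 3 · 29029
29029 = 7 · 4147
4147 = 11 · 377
377 = 13 · 29
87087 = 3 · 7 · 11 · 13 · 29, which has 5 distinct prime factors.

5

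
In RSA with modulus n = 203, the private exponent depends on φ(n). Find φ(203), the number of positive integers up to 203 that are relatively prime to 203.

Factor: 203 = 7 · 29.
φ(203) = (7−1) · (29−1) = 6 · 28 = 168.

168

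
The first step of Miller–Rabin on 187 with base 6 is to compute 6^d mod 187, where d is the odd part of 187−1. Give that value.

187 − 1 = 186 = 2^1 · 93, so d = 93.
6^1 ≡ 6 (mod 187)
6^2 ≡ 6^2 = 36 ≡ 36 (mod 187)
6^4 ≡ 36^2 = 1296 ≡ 174 (mod 187)
6^8 ≡ 174^2 = 30276 ≡ 169 (mod 187)
6^16 ≡ 169^2 = 28561 ≡ 137 (mod 187)
6^32 ≡ 137^2 = 18769 ≡ 69 (mod 187)
6^64 ≡ 69^2 = 4761 ≡ 86 (mod 187)
93 = 64 + 16 + 8 + 4 + 1 in binary powers of 2.
So 6^93 ≡ 86 · 137 · 169 · 174 · 6 ≡ 95 (mod 187).
Squaring chain: 95; never reaches −1, so base 6 is a Miller–Rabin witness that 187 is composite.

95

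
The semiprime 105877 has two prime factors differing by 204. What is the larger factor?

Since p = q + 204, we have 105877 = q(q + 204), so q² + 204q − 105877 = 0.
Discriminant: 204² + 4·105877 = 41616 + 423508 = 465124; √465124 = 682.
q = (−204 + 682)/2 = 239, and p = q + 204 = 443.
Check: 239 · 443 = 105877.

443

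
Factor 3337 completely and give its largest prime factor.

3337 = 47 · 71
71 is prime.
So 3337 = 47 · 71; the largest prime factor is 71.

71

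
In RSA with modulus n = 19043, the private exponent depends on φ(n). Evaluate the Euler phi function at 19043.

Factor: 19043 = 137 · 139.
φ(19043) = (137−1) · (139−1) = 136 · 138 = 18768.

18768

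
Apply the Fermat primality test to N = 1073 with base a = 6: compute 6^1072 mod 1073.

6^1 ≡ 6 (mod 1073)
6^2 ≡ 6^2 = 36 ≡ 36 (mod 1073)
6^4 ≡ 36^2 = 1296 ≡ 223 (mod 1073)
6^8 ≡ 223^2 = 49729 ≡ 371 (mod 1073)
6^16 ≡ 371^2 = 137641 ≡ 297 (mod 1073)
6^32 ≡ 297^2 = 88209 ≡ 223 (mod 1073)
6^64 ≡ 223^2 = 49729 ≡ 371 (mod 1073)
6^128 ≡ 371^2 = 137641 ≡ 297 (mod 1073)
6^256 ≡ 297^2 = 88209 ≡ 223 (mod 1073)
6^512 ≡ 223^2 = 49729 ≡ 371 (mod 1073)
6^1024 ≡ 371^2 = 137641 ≡ 297 (mod 1073)
1072 = 1024 + 32 + 16 in binary powers of 2.
So 6^1072 ≡ 297 · 223 · 297 ≡ 371 (mod 1073).
Since 371 ≠ 1, base 6 is a Fermat witness: 1073 is composite.

371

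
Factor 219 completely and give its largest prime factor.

219 = 3 · 73
73 is prime.
So 219 = 3 · 73; the largest prime factor is 73.

73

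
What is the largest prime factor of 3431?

3431 = 47 · 73
73 is prime.
So 3431 = 47 · 73; the largest prime factor is 73.

73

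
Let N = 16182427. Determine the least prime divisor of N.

83

16182427 is odd.
Digit sum 31, not divisible by 3.
Ends in 7: not divisible by 5.
7: 16182427 = 7·2311775 + 2
11: 16182427 = 11·1471129 + 8
13: 16182427 = 13·1244802 + 1
17: 16182427 = 17·951907 + 8
19: 16182427 = 19·851706 + 13
23: 16182427 = 23·703583 + 18
29: 16182427 = 29·558014 + 21
31: 16182427 = 31·522013 + 24
37: 16182427 = 37·437362 + 33
41: 16182427 = 41·394693 + 14
43: 16182427 = 43·376335 + 22
47: 16182427 = 47·344306 + 45
53: 16182427 = 53·305328 + 43
59: 16182427 = 59·274278 + 25
61: 16182427 = 61·265285 + 42
67: 16182427 = 67·241528 + 51
71: 16182427 = 71·227921 + 36
73: 16182427 = 73·221677 + 6
79: 16182427 = 79·204840 + 67
83: 16182427 = 83·194969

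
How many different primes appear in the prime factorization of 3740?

3740 = 2^2 · 935
935 = 5 · 187
187 = 11 · 17
3740 = 2^2 · 5 · 11 · 17, which has 4 distinct prime factors.

4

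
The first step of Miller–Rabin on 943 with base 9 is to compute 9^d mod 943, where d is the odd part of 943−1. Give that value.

943 − 1 = 942 = 2^1 · 471, so d = 471.
9^1 ≡ 9 (mod 943)
9^2 ≡ 9^2 = 81 ≡ 81 (mod 943)
9^4 ≡ 81^2 = 6561 ≡ 903 (mod 943)
9^8 ≡ 903^2 = 815409 ≡ 657 (mod 943)
9^16 ≡ 657^2 = 431649 ≡ 698 (mod 943)
9^32 ≡ 698^2 = 487204 ≡ 616 (mod 943)
9^64 ≡ 616^2 = 379456 ≡ 370 (mod 943)
9^128 ≡ 370^2 = 136900 ≡ 165 (mod 943)
9^256 ≡ 165^2 = 27225 ≡ 821 (mod 943)
471 = 256 + 128 + 64 + 16 + 4 + 2 + 1 in binary powers of 2.
So 9^471 ≡ 821 · 165 · 370 · 698 · 903 · 81 · 9 ≡ 278 (mod 943).
Squaring chain: 278; never reaches −1, so base 9 is a Miller–Rabin witness that 943 is composite.

278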